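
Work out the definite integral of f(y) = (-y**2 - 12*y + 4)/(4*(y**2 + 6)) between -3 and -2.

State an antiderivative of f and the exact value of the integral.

A candidate is checked by its d/dy: the result must match f(y).
F(y) = -y/4 - 3*log(y**2 + 6)/2 + 5*sqrt(6)*atan(sqrt(6)*y/6)/12 is an antiderivative of f.
Check: d/dy[-y/4 - 3*log(y**2 + 6)/2 + 5*sqrt(6)*atan(sqrt(6)*y/6)/12] = (-y**2 - 12*y + 4)/(4*y**2 + 24), which equals f(y).
F(-2) = -3*log(10)/2 - 5*sqrt(6)*atan(sqrt(6)/3)/12 + 1/2; F(-3) = -3*log(15)/2 - 5*sqrt(6)*atan(sqrt(6)/2)/12 + 3/4.
Integral = F(-2) - F(-3) = -3*log(10)/2 - 5*sqrt(6)*atan(sqrt(6)/3)/12 - 1/4 + 5*sqrt(6)*atan(sqrt(6)/2)/12 + 3*log(15)/2.

Antiderivative: F(y) = -y/4 - 3*log(y**2 + 6)/2 + 5*sqrt(6)*atan(sqrt(6)*y/6)/12; value = -3*log(10)/2 - 5*sqrt(6)*atan(sqrt(6)/3)/12 - 1/4 + 5*sqrt(6)*atan(sqrt(6)/2)/12 + 3*log(15)/2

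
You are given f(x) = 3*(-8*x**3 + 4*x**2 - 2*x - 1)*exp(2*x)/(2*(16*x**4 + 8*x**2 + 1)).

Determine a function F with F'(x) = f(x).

An antiderivative is F(x) = -3*x*exp(2*x)/(2*(4*x**2 + 1)).

Any candidate F(x) must reproduce f(x) exactly when differentiated.
Check: d/dx[-3*x*exp(2*x)/(2*(4*x**2 + 1))] = (-24*x**3*exp(2*x) + 12*x**2*exp(2*x) - 6*x*exp(2*x) - 3*exp(2*x))/(32*x**4 + 16*x**2 + 2), which equals f(x).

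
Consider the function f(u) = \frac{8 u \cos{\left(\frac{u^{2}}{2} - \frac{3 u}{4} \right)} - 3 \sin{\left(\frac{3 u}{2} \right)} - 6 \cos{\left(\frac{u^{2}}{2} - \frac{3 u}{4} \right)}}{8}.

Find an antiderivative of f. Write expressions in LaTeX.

For F(u) to be correct the identity F'(u) - f(u) = 0 must hold.
Check: d/du[\frac{4 \sin{\left(\frac{u^{2}}{2} - \frac{3 u}{4} \right)} + \cos{\left(\frac{3 u}{2} \right)}}{4}] = u \cos{\left(\frac{u^{2}}{2} - \frac{3 u}{4} \right)} - \frac{3 \sin{\left(\frac{3 u}{2} \right)}}{8} - \frac{3 \cos{\left(\frac{u^{2}}{2} - \frac{3 u}{4} \right)}}{4}, which equals f(u).

An antiderivative is F(u) = \frac{4 \sin{\left(\frac{u^{2}}{2} - \frac{3 u}{4} \right)} + \cos{\left(\frac{3 u}{2} \right)}}{4}.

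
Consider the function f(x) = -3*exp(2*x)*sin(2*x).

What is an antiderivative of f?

Since d/dx undoes antidifferentiation here, F'(x) = f(x) is required of F(x).
Check: d/dx[-3*exp(2*x)*sin(2*x)/4 + 3*exp(2*x)*cos(2*x)/4] = -3*exp(2*x)*sin(2*x) = f(x).

An antiderivative is F(x) = -3*exp(2*x)*sin(2*x)/4 + 3*exp(2*x)*cos(2*x)/4.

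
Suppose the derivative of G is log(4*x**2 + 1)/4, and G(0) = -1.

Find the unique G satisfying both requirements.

Check a candidate G(x) by differentiating: d/dx[G] must match the given G'(x).
A general antiderivative is x*log(4*x**2 + 1)/4 - x/2 + atan(2*x)/4 + C.
The condition gives C = -1 - (0) = -1.
So G(x) = x*log(4*x**2 + 1)/4 - x/2 + atan(2*x)/4 - 1.
Check: d/dx[x*log(4*x**2 + 1)/4 - x/2 + atan(2*x)/4 - 1] = log(4*x**2 + 1)/4 = G'(x).

G(x) = x*log(4*x**2 + 1)/4 - x/2 + atan(2*x)/4 - 1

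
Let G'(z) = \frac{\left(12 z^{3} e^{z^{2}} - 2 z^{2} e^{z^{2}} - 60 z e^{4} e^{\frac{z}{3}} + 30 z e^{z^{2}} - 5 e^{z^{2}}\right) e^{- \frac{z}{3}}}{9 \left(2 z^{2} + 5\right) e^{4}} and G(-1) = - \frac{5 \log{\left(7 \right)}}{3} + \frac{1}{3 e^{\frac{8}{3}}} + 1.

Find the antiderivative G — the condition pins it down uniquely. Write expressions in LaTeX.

Since d/dz undoes antidifferentiation here, G(z) must give back the stated G'(z).
A general antiderivative is \frac{e^{z^{2} - \frac{z}{3} - 4}}{3} - \frac{5 \log{\left(2 z^{2} + 5 \right)}}{3} + C.
The condition gives C = - \frac{5 \log{\left(7 \right)}}{3} + \frac{1}{3 e^{\frac{8}{3}}} + 1 - (- \frac{5 \log{\left(7 \right)}}{3} + \frac{1}{3 e^{\frac{8}{3}}}) = 1.
So G(z) = \frac{- 5 \log{\left(2 z^{2} + 5 \right)} + 3 + \frac{e^{- \frac{z}{3}} e^{z^{2}}}{e^{4}}}{3}.
Check: d/dz[\frac{- 5 \log{\left(2 z^{2} + 5 \right)} + 3 + \frac{e^{- \frac{z}{3}} e^{z^{2}}}{e^{4}}}{3}] = \frac{12 z^{3} e^{z^{2}} - 2 z^{2} e^{z^{2}} - 60 z e^{4} e^{\frac{z}{3}} + 30 z e^{z^{2}} - 5 e^{z^{2}}}{18 z^{2} e^{4} e^{\frac{z}{3}} + 45 e^{4} e^{\frac{z}{3}}}, which equals G'(z).

G(z) = \frac{- 5 \log{\left(2 z^{2} + 5 \right)} + 3 + \frac{e^{- \frac{z}{3}} e^{z^{2}}}{e^{4}}}{3}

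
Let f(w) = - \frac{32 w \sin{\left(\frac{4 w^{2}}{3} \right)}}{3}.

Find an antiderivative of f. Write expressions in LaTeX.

An antiderivative is F(w) = 4 \cos{\left(\frac{4 w^{2}}{3} \right)}.

f matches the chain-rule pattern g'(h)*h' with inner function h(w) = \frac{4 w^{2}}{3}; substituting u = h(w) collapses the integral.
Check: d/dw[4 \cos{\left(\frac{4 w^{2}}{3} \right)}] = - \frac{32 w \sin{\left(\frac{4 w^{2}}{3} \right)}}{3} = f(w).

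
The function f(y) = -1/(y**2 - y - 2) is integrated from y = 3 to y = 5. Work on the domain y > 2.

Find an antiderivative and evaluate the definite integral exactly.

Antiderivative: F(y) = -log(y - 2)/3 + log(y + 1)/3; value = -log(4)/3 - log(3)/3 + log(6)/3

Factor the denominator ((y - 2)*(y + 1)) and decompose: f = 1/(3*(y + 1)) - 1/(3*(y - 2)); each piece integrates to a log, atan, or power term.
F(y) = -log(y - 2)/3 + log(y + 1)/3 is an antiderivative of f.
Check: d/dy[-log(y - 2)/3 + log(y + 1)/3] = -1/(y**2 - y - 2) = f(y).
F(5) = -log(3)/3 + log(6)/3; F(3) = log(4)/3.
Integral = F(5) - F(3) = -log(4)/3 - log(3)/3 + log(6)/3.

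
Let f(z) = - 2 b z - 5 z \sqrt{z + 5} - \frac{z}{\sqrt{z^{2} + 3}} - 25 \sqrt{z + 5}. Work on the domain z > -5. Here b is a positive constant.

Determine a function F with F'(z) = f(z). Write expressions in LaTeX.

The integrand splits into summands that can be handled one at a time.
Check: d/dz[- b z^{2} - 2 z^{2} \sqrt{z + 5} - 20 z \sqrt{z + 5} - 50 \sqrt{z + 5} - \sqrt{z^{2} + 3}] = \frac{- 2 b z \sqrt{z + 5} \sqrt{z^{2} + 3} - 5 z^{2} \sqrt{z^{2} + 3} - z \sqrt{z + 5} - 50 z \sqrt{z^{2} + 3} - 125 \sqrt{z^{2} + 3}}{\sqrt{z + 5} \sqrt{z^{2} + 3}}, which equals f(z).

An antiderivative is F(z) = - b z^{2} - 2 z^{2} \sqrt{z + 5} - 20 z \sqrt{z + 5} - 50 \sqrt{z + 5} - \sqrt{z^{2} + 3}.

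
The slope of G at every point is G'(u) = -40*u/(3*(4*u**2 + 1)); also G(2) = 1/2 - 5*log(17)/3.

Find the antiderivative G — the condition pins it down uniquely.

G(u) = -(10*log(4*u**2 + 1) - 3)/6

The substitution w = 4*u**2 + 1 works: G'(u) is exactly (dG/dw)*(dw/du) for that inner function.
A general antiderivative is -5*log(4*u**2 + 1)/3 + C.
The condition gives C = 1/2 - 5*log(17)/3 - (-5*log(17)/3) = 1/2.
So G(u) = -(10*log(4*u**2 + 1) - 3)/6.
Check: d/du[-(10*log(4*u**2 + 1) - 3)/6] = -40*u/(12*u**2 + 3), which equals G'(u).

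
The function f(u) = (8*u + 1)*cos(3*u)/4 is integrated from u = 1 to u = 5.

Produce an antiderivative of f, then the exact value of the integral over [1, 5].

Antiderivative: F(u) = (24*u*sin(3*u) + 3*sin(3*u) + 8*cos(3*u))/36; value = 2*cos(15)/9 - 3*sin(3)/4 - 2*cos(3)/9 + 41*sin(15)/12

Differentiate the proposed F(u) back; it has to land on f(u) exactly.
F(u) = (24*u*sin(3*u) + 3*sin(3*u) + 8*cos(3*u))/36 is an antiderivative of f.
Check: d/du[(24*u*sin(3*u) + 3*sin(3*u) + 8*cos(3*u))/36] = 2*u*cos(3*u) + cos(3*u)/4, which equals f(u).
F(5) = 2*cos(15)/9 + 41*sin(15)/12; F(1) = 2*cos(3)/9 + 3*sin(3)/4.
Integral = F(5) - F(1) = 2*cos(15)/9 - 3*sin(3)/4 - 2*cos(3)/9 + 41*sin(15)/12.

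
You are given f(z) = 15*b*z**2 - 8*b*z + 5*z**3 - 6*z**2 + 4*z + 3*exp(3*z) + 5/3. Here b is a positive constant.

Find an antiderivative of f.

An antiderivative is F(z) = 5*b*z**3 - 4*b*z**2 + 5*z**4/4 - 2*z**3 + 2*z**2 + 5*z/3 + exp(3*z).

The integrand splits into summands that can be handled one at a time.
Check: d/dz[5*b*z**3 - 4*b*z**2 + 5*z**4/4 - 2*z**3 + 2*z**2 + 5*z/3 + exp(3*z)] = 15*b*z**2 - 8*b*z + 5*z**3 - 6*z**2 + 4*z + 3*exp(3*z) + 5/3 = f(z).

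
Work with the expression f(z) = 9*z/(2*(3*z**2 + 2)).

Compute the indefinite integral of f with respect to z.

The substitution u = 2*z**2 + 4/3 works: f is exactly (dF/du)*(du/dz) for that inner function.
Check: d/dz[3*log(2*z**2 + 4/3)/4] = 9*z/(6*z**2 + 4), which equals f(z).

F(z) = 3*log(2*z**2 + 4/3)/4 + C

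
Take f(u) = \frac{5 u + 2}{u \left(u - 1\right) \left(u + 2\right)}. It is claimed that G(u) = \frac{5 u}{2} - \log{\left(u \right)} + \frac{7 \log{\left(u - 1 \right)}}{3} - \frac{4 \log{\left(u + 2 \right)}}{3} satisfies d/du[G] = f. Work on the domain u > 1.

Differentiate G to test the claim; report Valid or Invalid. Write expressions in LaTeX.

Invalid: d/du[G] - f = \frac{5}{2}, which is not 0.

d/du[G] = \frac{5 u^{3} + 5 u^{2} + 4}{2 u^{3} + 2 u^{2} - 4 u}
d/du[G] - f(u) = \frac{5}{2} != 0.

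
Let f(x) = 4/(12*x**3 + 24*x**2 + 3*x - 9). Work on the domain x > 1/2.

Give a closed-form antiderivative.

An antiderivative is F(x) = (log(x - 1/2) - 4*log(x + 1) + 3*log(x + 3/2))/9.

Factor the denominator (3*(x + 1)*(2*x - 1)*(2*x + 3)) and decompose: f = 2/(3*(2*x + 3)) + 2/(9*(2*x - 1)) - 4/(9*(x + 1)); each piece integrates to a log, atan, or power term.
Check: d/dx[(log(x - 1/2) - 4*log(x + 1) + 3*log(x + 3/2))/9] = 4/(12*x**3 + 24*x**2 + 3*x - 9) = f(x).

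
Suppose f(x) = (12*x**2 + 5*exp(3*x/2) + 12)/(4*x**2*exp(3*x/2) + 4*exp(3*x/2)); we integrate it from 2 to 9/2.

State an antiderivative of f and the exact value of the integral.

Since d/dx undoes antidifferentiation here, F'(x) = f(x) is required of F(x).
F(x) = 5*atan(x)/4 - 2*exp(-3*x/2) is an antiderivative of f.
Check: d/dx[5*atan(x)/4 - 2*exp(-3*x/2)] = (12*x**2 + 5*exp(3*x/2) + 12)/(4*x**2*exp(3*x/2) + 4*exp(3*x/2)) = f(x).
F(9/2) = -2*exp(-27/4) + 5*atan(9/2)/4; F(2) = -2*exp(-3) + 5*atan(2)/4.
Integral = F(9/2) - F(2) = -5*atan(2)/4 - 2*exp(-27/4) + 2*exp(-3) + 5*atan(9/2)/4.

Antiderivative: F(x) = 5*atan(x)/4 - 2*exp(-3*x/2); value = -5*atan(2)/4 - 2*exp(-27/4) + 2*exp(-3) + 5*atan(9/2)/4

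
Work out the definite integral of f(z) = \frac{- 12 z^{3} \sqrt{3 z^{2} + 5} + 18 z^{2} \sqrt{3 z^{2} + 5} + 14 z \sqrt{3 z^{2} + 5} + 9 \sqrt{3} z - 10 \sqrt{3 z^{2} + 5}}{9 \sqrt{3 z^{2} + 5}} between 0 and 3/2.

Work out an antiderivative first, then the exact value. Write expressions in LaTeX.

An antiderivative F(z) passes only if d/dz[F] lands on f(z) exactly.
F(z) = \frac{9 \sqrt{3} \sqrt{3 z^{2} + 5} - \left(- 3 z^{2} + 3 z + 5\right)^{2}}{27} is an antiderivative of f.
Check: d/dz[\frac{9 \sqrt{3} \sqrt{3 z^{2} + 5} - \left(- 3 z^{2} + 3 z + 5\right)^{2}}{27}] = \frac{- 12 z^{3} \sqrt{3 z^{2} + 5} + 18 z^{2} \sqrt{3 z^{2} + 5} + 14 z \sqrt{3 z^{2} + 5} + 9 \sqrt{3} z - 10 \sqrt{3 z^{2} + 5}}{9 \sqrt{3 z^{2} + 5}} = f(z).
F(3/2) = - \frac{121}{432} + \frac{\sqrt{141}}{6}; F(0) = - \frac{25}{27} + \frac{\sqrt{15}}{3}.
Integral = F(3/2) - F(0) = - \frac{\sqrt{15}}{3} + \frac{31}{48} + \frac{\sqrt{141}}{6}.

Antiderivative: F(z) = \frac{9 \sqrt{3} \sqrt{3 z^{2} + 5} - \left(- 3 z^{2} + 3 z + 5\right)^{2}}{27}; value = - \frac{\sqrt{15}}{3} + \frac{31}{48} + \frac{\sqrt{141}}{6}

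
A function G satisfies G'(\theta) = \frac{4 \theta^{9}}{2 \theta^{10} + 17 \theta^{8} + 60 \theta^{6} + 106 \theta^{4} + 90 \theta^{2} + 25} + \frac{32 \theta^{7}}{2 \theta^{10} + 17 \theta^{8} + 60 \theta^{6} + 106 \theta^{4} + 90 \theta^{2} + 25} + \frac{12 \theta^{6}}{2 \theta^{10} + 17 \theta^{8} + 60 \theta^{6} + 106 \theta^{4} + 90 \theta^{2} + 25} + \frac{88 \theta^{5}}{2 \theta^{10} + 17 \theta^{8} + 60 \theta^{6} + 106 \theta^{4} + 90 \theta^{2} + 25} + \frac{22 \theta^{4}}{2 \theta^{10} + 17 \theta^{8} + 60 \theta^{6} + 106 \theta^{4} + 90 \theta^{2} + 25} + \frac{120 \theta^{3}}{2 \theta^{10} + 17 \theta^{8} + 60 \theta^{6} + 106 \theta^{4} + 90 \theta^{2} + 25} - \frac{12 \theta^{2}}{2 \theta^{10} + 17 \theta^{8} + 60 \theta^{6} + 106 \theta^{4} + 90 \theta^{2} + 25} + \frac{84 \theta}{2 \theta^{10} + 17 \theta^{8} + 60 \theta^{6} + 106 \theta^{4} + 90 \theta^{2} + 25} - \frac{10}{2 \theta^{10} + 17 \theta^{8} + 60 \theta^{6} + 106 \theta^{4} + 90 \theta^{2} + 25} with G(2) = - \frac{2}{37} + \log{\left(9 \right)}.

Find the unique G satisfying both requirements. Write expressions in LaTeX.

The integrand splits into summands that can be handled one at a time.
A general antiderivative is \frac{1 - \theta}{\frac{\theta^{4}}{2} + 2 \theta^{2} + \frac{5}{2}} + \log{\left(2 \theta^{2} + 1 \right)} + C.
The condition gives C = - \frac{2}{37} + \log{\left(9 \right)} - (- \frac{2}{37} + \log{\left(9 \right)}) = 0.
So G(\theta) = \frac{1 - \theta}{\frac{\theta^{4}}{2} + 2 \theta^{2} + \frac{5}{2}} + \log{\left(2 \theta^{2} + 1 \right)}.
Check: d/d\theta[\frac{1 - \theta}{\frac{\theta^{4}}{2} + 2 \theta^{2} + \frac{5}{2}} + \log{\left(2 \theta^{2} + 1 \right)}] = \frac{4 \theta^{9} + 32 \theta^{7} + 12 \theta^{6} + 88 \theta^{5} + 22 \theta^{4} + 120 \theta^{3} - 12 \theta^{2} + 84 \theta - 10}{2 \theta^{10} + 17 \theta^{8} + 60 \theta^{6} + 106 \theta^{4} + 90 \theta^{2} + 25}, which equals G'(\theta).

G(\theta) = \frac{1 - \theta}{\frac{\theta^{4}}{2} + 2 \theta^{2} + \frac{5}{2}} + \log{\left(2 \theta^{2} + 1 \right)}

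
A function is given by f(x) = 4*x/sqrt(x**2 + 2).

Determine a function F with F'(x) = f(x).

An antiderivative is F(x) = 4*sqrt(x**2 + 2).

f matches the chain-rule pattern g'(h)*h' with inner function h(x) = x**2 + 2; substituting u = h(x) collapses the integral.
Check: d/dx[4*sqrt(x**2 + 2)] = 4*x/sqrt(x**2 + 2) = f(x).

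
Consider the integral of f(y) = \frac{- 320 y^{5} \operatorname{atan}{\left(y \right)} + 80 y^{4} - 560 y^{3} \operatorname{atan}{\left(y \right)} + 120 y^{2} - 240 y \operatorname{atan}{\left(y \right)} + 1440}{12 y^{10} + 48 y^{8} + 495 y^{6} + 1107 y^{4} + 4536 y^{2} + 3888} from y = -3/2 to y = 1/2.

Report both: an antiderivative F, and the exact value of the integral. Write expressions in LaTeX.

Antiderivative: F(y) = \frac{40 \operatorname{atan}{\left(y \right)}}{6 y^{4} + 9 y^{2} + 108}; value = \frac{64 \operatorname{atan}{\left(\frac{1}{2} \right)}}{177} + \frac{320 \operatorname{atan}{\left(\frac{3}{2} \right)}}{1269}

Recognize the product-rule pattern: f = u'v + uv' with u = \frac{20}{9 \left(\frac{y^{4}}{3} + \frac{y^{2}}{2} + 6\right)}, v = \operatorname{atan}{\left(y \right)}, so integration by parts undoes it.
F(y) = \frac{40 \operatorname{atan}{\left(y \right)}}{6 y^{4} + 9 y^{2} + 108} is an antiderivative of f.
Check: d/dy[\frac{40 \operatorname{atan}{\left(y \right)}}{6 y^{4} + 9 y^{2} + 108}] = \frac{- 320 y^{5} \operatorname{atan}{\left(y \right)} + 80 y^{4} - 560 y^{3} \operatorname{atan}{\left(y \right)} + 120 y^{2} - 240 y \operatorname{atan}{\left(y \right)} + 1440}{12 y^{10} + 48 y^{8} + 495 y^{6} + 1107 y^{4} + 4536 y^{2} + 3888} = f(y).
F(1/2) = \frac{64 \operatorname{atan}{\left(\frac{1}{2} \right)}}{177}; F(-3/2) = - \frac{320 \operatorname{atan}{\left(\frac{3}{2} \right)}}{1269}.
Integral = F(1/2) - F(-3/2) = \frac{64 \operatorname{atan}{\left(\frac{1}{2} \right)}}{177} + \frac{320 \operatorname{atan}{\left(\frac{3}{2} \right)}}{1269}.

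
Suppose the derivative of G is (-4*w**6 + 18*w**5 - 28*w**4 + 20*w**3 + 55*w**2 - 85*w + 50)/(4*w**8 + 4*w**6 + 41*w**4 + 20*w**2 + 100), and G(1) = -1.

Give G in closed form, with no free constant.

G(w) = (-4*w**4 - 2*w**2 + (1 - w)*(-4*w**2 + 5*w - 5) - 20)/(2*(2*w**4 + w**2 + 10))

The proposed G(w) is checked by its d/dw: the result must match the given G'(w).
A general antiderivative is (1 - w)*(-w**2 + 5*w/4 - 5/4)/(w**4 + w**2/2 + 5) + C.
The condition gives C = -1 - (0) = -1.
So G(w) = (-4*w**4 - 2*w**2 + (1 - w)*(-4*w**2 + 5*w - 5) - 20)/(2*(2*w**4 + w**2 + 10)).
Check: d/dw[(-4*w**4 - 2*w**2 + (1 - w)*(-4*w**2 + 5*w - 5) - 20)/(2*(2*w**4 + w**2 + 10))] = (-4*w**6 + 18*w**5 - 28*w**4 + 20*w**3 + 55*w**2 - 85*w + 50)/(4*w**8 + 4*w**6 + 41*w**4 + 20*w**2 + 100) = G'(w).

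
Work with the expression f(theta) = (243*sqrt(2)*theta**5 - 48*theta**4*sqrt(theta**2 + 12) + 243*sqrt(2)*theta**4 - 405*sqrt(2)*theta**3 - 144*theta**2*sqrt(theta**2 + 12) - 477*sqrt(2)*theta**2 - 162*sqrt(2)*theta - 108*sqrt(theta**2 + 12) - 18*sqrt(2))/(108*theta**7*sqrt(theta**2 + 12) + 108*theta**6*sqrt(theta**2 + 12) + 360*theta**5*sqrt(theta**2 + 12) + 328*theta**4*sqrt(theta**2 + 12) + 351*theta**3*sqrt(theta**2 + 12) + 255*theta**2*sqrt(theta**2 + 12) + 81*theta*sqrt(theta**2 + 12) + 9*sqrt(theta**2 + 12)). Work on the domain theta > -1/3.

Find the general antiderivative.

Any candidate F(theta) must reproduce f(theta) exactly when differentiated.
Check: d/dtheta[(8*theta**2 - sqrt(2)*theta*(3*theta + 1)**2*sqrt(theta**2 + 12) + 12)/(2*(3*theta + 1)**2*(2*theta**2 + 3))] = (243*sqrt(2)*theta**5 - 48*theta**4*sqrt(theta**2 + 12) + 243*sqrt(2)*theta**4 - 405*sqrt(2)*theta**3 - 144*theta**2*sqrt(theta**2 + 12) - 477*sqrt(2)*theta**2 - 162*sqrt(2)*theta - 108*sqrt(theta**2 + 12) - 18*sqrt(2))/(108*theta**7*sqrt(theta**2 + 12) + 108*theta**6*sqrt(theta**2 + 12) + 360*theta**5*sqrt(theta**2 + 12) + 328*theta**4*sqrt(theta**2 + 12) + 351*theta**3*sqrt(theta**2 + 12) + 255*theta**2*sqrt(theta**2 + 12) + 81*theta*sqrt(theta**2 + 12) + 9*sqrt(theta**2 + 12)) = f(theta).

F(theta) = (8*theta**2 - sqrt(2)*theta*(3*theta + 1)**2*sqrt(theta**2 + 12) + 12)/(2*(3*theta + 1)**2*(2*theta**2 + 3)) + C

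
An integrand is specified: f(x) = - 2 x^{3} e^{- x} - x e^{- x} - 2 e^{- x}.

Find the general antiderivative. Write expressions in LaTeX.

F(x) = \left(2 x^{3} + 6 x^{2} + 13 x + 15\right) e^{- x} + C

f has the shape u'v + uv' for u = 2 x^{3} + 6 x^{2} + 13 x + 15 and v = e^{- x} — it is the derivative of the product u*v.
Check: d/dx[\left(2 x^{3} + 6 x^{2} + 13 x + 15\right) e^{- x}] = \left(- 2 x^{3} - x - 2\right) e^{- x}, which equals f(x).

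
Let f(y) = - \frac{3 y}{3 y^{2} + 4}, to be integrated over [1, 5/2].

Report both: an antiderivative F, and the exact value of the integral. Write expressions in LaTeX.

f matches the chain-rule pattern g'(h)*h' with inner function h(y) = \frac{3 y^{2}}{2} + 2; substituting u = h(y) collapses the integral.
F(y) = - \frac{\log{\left(\frac{3 y^{2}}{2} + 2 \right)}}{2} is an antiderivative of f.
Check: d/dy[- \frac{\log{\left(\frac{3 y^{2}}{2} + 2 \right)}}{2}] = - \frac{3 y}{3 y^{2} + 4} = f(y).
F(5/2) = - \frac{\log{\left(\frac{91}{8} \right)}}{2}; F(1) = - \frac{\log{\left(\frac{7}{2} \right)}}{2}.
Integral = F(5/2) - F(1) = - \frac{\log{\left(\frac{91}{8} \right)}}{2} + \frac{\log{\left(\frac{7}{2} \right)}}{2}.

Antiderivative: F(y) = - \frac{\log{\left(\frac{3 y^{2}}{2} + 2 \right)}}{2}; value = - \frac{\log{\left(\frac{91}{8} \right)}}{2} + \frac{\log{\left(\frac{7}{2} \right)}}{2}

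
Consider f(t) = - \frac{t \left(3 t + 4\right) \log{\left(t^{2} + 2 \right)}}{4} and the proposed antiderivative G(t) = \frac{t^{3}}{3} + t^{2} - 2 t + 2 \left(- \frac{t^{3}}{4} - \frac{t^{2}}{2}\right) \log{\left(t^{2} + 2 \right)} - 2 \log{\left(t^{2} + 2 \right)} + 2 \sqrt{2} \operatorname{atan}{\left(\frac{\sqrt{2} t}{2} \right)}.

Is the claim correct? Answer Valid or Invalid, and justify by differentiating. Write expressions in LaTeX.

Invalid: d/dt[G] - f = - \frac{3 t^{2} \log{\left(t^{2} + 2 \right)}}{4} - t \log{\left(t^{2} + 2 \right)}, which is not 0.

d/dt[G] = - \frac{3 t^{2} \log{\left(t^{2} + 2 \right)}}{2} - 2 t \log{\left(t^{2} + 2 \right)}
d/dt[G] - f(t) = - \frac{3 t^{2} \log{\left(t^{2} + 2 \right)}}{4} - t \log{\left(t^{2} + 2 \right)} != 0.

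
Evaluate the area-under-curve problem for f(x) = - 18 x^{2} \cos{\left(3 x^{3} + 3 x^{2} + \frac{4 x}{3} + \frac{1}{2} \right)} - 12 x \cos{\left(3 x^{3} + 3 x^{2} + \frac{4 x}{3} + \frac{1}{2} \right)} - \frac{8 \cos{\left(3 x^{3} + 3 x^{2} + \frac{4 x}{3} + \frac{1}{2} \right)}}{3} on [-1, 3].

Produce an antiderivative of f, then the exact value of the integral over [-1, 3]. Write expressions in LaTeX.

f matches the chain-rule pattern g'(h)*h' with inner function h(x) = 3 x^{3} + 3 x^{2} + \frac{4 x}{3} + \frac{1}{2}; substituting u = h(x) collapses the integral.
F(x) = - 2 \sin{\left(3 x^{3} + 3 x^{2} + \frac{4 x}{3} + \frac{1}{2} \right)} is an antiderivative of f.
Check: d/dx[- 2 \sin{\left(3 x^{3} + 3 x^{2} + \frac{4 x}{3} + \frac{1}{2} \right)}] = - 18 x^{2} \cos{\left(3 x^{3} + 3 x^{2} + \frac{4 x}{3} + \frac{1}{2} \right)} - 12 x \cos{\left(3 x^{3} + 3 x^{2} + \frac{4 x}{3} + \frac{1}{2} \right)} - \frac{8 \cos{\left(3 x^{3} + 3 x^{2} + \frac{4 x}{3} + \frac{1}{2} \right)}}{3} = f(x).
F(3) = - 2 \sin{\left(\frac{225}{2} \right)}; F(-1) = 2 \sin{\left(\frac{5}{6} \right)}.
Integral = F(3) - F(-1) = - 2 \sin{\left(\frac{5}{6} \right)} - 2 \sin{\left(\frac{225}{2} \right)}.

Antiderivative: F(x) = - 2 \sin{\left(3 x^{3} + 3 x^{2} + \frac{4 x}{3} + \frac{1}{2} \right)}; value = - 2 \sin{\left(\frac{5}{6} \right)} - 2 \sin{\left(\frac{225}{2} \right)}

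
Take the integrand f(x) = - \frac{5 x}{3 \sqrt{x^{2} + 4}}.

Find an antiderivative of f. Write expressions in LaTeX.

An antiderivative is F(x) = - \frac{5 \sqrt{x^{2} + 4}}{3}.

The substitution u = x^{2} + 4 works: f is exactly (dF/du)*(du/dx) for that inner function.
Check: d/dx[- \frac{5 \sqrt{x^{2} + 4}}{3}] = - \frac{5 x}{3 \sqrt{x^{2} + 4}} = f(x).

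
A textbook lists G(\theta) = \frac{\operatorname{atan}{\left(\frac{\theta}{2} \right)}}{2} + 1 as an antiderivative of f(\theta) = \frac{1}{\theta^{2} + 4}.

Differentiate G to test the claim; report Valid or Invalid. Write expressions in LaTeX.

d/d\theta[G] = \frac{1}{\theta^{2} + 4}
This equals f(\theta) exactly, so the claim holds.

Valid - the claim checks out under differentiation.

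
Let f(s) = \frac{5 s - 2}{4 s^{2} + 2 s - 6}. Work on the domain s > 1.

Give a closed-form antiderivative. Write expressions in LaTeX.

An antiderivative is F(s) = \frac{6 \log{\left(s - 1 \right)} + 19 \log{\left(s + \frac{3}{2} \right)}}{20}.

The denominator factors as 2 \left(s - 1\right) \left(2 s + 3\right); partial fractions split f into directly integrable pieces: \frac{19}{10 \left(2 s + 3\right)} + \frac{3}{10 \left(s - 1\right)}.
Check: d/ds[\frac{6 \log{\left(s - 1 \right)} + 19 \log{\left(s + \frac{3}{2} \right)}}{20}] = \frac{5 s - 2}{4 s^{2} + 2 s - 6} = f(s).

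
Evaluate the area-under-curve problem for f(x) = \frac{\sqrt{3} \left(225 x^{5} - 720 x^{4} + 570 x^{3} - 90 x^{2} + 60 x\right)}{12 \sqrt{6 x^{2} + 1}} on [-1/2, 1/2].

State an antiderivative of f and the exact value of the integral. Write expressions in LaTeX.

Recognize the product-rule pattern: f = u'v + uv' with u = \frac{15 \sqrt{2 x^{2} + \frac{1}{3}}}{2}, v = \left(\frac{x^{2}}{2} - x\right)^{2}, so integration by parts undoes it.
F(x) = \frac{5 \sqrt{3} x^{2} \left(x - 2\right)^{2} \sqrt{6 x^{2} + 1}}{8} is an antiderivative of f.
Check: d/dx[\frac{5 \sqrt{3} x^{2} \left(x - 2\right)^{2} \sqrt{6 x^{2} + 1}}{8}] = \frac{75 \sqrt{3} x^{5} - 240 \sqrt{3} x^{4} + 190 \sqrt{3} x^{3} - 30 \sqrt{3} x^{2} + 20 \sqrt{3} x}{4 \sqrt{6 x^{2} + 1}}, which equals f(x).
F(1/2) = \frac{45 \sqrt{30}}{256}; F(-1/2) = \frac{125 \sqrt{30}}{256}.
Integral = F(1/2) - F(-1/2) = - \frac{5 \sqrt{30}}{16}.

Antiderivative: F(x) = \frac{5 \sqrt{3} x^{2} \left(x - 2\right)^{2} \sqrt{6 x^{2} + 1}}{8}; value = - \frac{5 \sqrt{30}}{16}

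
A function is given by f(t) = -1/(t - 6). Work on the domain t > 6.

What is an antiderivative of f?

Whatever form F(t) takes, F'(t) = f(t) is non-negotiable.
Check: d/dt[-log(t - 6)] = -1/(t - 6) = f(t).

An antiderivative is F(t) = -log(t - 6).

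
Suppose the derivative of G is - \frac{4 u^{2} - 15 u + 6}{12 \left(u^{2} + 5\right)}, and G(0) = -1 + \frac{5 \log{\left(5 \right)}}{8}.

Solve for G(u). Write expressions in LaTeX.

G(u) = - \frac{u}{3} + \frac{5 \log{\left(u^{2} + 5 \right)}}{8} + \frac{7 \sqrt{5} \operatorname{atan}{\left(\frac{\sqrt{5} u}{5} \right)}}{30} - 1

Differentiate the proposed G(u) back; it has to land on the given G'(u).
A general antiderivative is - \frac{u}{3} + \frac{5 \log{\left(u^{2} + 5 \right)}}{8} + \frac{7 \sqrt{5} \operatorname{atan}{\left(\frac{\sqrt{5} u}{5} \right)}}{30} + C.
The condition gives C = -1 + \frac{5 \log{\left(5 \right)}}{8} - (\frac{5 \log{\left(5 \right)}}{8}) = -1.
So G(u) = - \frac{u}{3} + \frac{5 \log{\left(u^{2} + 5 \right)}}{8} + \frac{7 \sqrt{5} \operatorname{atan}{\left(\frac{\sqrt{5} u}{5} \right)}}{30} - 1.
Check: d/du[- \frac{u}{3} + \frac{5 \log{\left(u^{2} + 5 \right)}}{8} + \frac{7 \sqrt{5} \operatorname{atan}{\left(\frac{\sqrt{5} u}{5} \right)}}{30} - 1] = \frac{- 4 u^{2} + 15 u - 6}{12 u^{2} + 60}, which equals G'(u).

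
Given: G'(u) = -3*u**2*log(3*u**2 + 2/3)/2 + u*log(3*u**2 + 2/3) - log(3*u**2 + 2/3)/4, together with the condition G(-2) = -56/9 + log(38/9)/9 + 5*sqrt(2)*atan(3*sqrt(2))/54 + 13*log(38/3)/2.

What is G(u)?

The integrand splits into summands that can be handled one at a time.
A general antiderivative is u**3/3 - u**2/2 + 5*u/18 + (-u**3/2 + u**2/2 - u/4)*log(3*u**2 + 2/3) + log(u**2 + 2/9)/9 - 5*sqrt(2)*atan(3*sqrt(2)*u/2)/54 + C.
The condition gives C = -56/9 + log(38/9)/9 + 5*sqrt(2)*atan(3*sqrt(2))/54 + 13*log(38/3)/2 - (-47/9 + log(38/9)/9 + 5*sqrt(2)*atan(3*sqrt(2))/54 + 13*log(38/3)/2) = -1.
So G(u) = -(54*u**3*log(3*u**2 + 2/3) - 36*u**3 - 54*u**2*log(3*u**2 + 2/3) + 54*u**2 + 27*u*log(3*u**2 + 2/3) - 30*u - 12*log(u**2 + 2/9) + 10*sqrt(2)*atan(3*sqrt(2)*u/2) + 108)/108.
Check: d/du[-(54*u**3*log(3*u**2 + 2/3) - 36*u**3 - 54*u**2*log(3*u**2 + 2/3) + 54*u**2 + 27*u*log(3*u**2 + 2/3) - 30*u - 12*log(u**2 + 2/9) + 10*sqrt(2)*atan(3*sqrt(2)*u/2) + 108)/108] = -3*u**2*log(3*u**2 + 2/3)/2 + u*log(3*u**2 + 2/3) - log(3*u**2 + 2/3)/4 = G'(u).

G(u) = -(54*u**3*log(3*u**2 + 2/3) - 36*u**3 - 54*u**2*log(3*u**2 + 2/3) + 54*u**2 + 27*u*log(3*u**2 + 2/3) - 30*u - 12*log(u**2 + 2/9) + 10*sqrt(2)*atan(3*sqrt(2)*u/2) + 108)/108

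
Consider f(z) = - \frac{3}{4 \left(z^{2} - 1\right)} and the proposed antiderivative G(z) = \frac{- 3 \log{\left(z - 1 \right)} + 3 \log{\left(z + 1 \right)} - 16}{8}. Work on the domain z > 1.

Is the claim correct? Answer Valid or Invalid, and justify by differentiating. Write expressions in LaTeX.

Valid: G'(z) = f(z).

d/dz[G] = - \frac{3}{4 z^{2} - 4}
This equals f(z) exactly, so the claim holds.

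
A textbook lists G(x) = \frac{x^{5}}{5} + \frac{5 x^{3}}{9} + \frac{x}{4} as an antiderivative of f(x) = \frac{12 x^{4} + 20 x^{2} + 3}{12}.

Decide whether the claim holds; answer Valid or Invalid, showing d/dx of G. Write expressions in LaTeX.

Valid. The derivative of G reproduces f.

d/dx[G] = x^{4} + \frac{5 x^{2}}{3} + \frac{1}{4}
This equals f(x) exactly, so the claim holds.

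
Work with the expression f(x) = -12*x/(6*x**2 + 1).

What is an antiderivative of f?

An antiderivative is F(x) = -log(3*x**2 + 1/2).

The substitution u = 3*x**2 + 1/2 works: f is exactly (dF/du)*(du/dx) for that inner function.
Check: d/dx[-log(3*x**2 + 1/2)] = -12*x/(6*x**2 + 1) = f(x).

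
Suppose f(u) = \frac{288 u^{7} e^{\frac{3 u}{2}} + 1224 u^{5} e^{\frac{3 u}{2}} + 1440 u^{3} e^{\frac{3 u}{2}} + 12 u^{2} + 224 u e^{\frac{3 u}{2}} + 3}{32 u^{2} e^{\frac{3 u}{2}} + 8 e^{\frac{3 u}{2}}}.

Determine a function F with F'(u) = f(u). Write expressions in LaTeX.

Check any antiderivative F(u) by computing F'(u) and comparing it with f(u).
Check: d/du[\frac{\left(6 u^{6} e^{\frac{3 u}{2}} + 36 u^{4} e^{\frac{3 u}{2}} + 72 u^{2} e^{\frac{3 u}{2}} - 4 e^{\frac{3 u}{2}} \log{\left(2 u^{2} + \frac{1}{2} \right)} + 48 e^{\frac{3 u}{2}} - 1\right) e^{- \frac{3 u}{2}}}{4}] = \frac{288 u^{7} e^{\frac{3 u}{2}} + 1224 u^{5} e^{\frac{3 u}{2}} + 1440 u^{3} e^{\frac{3 u}{2}} + 12 u^{2} + 224 u e^{\frac{3 u}{2}} + 3}{32 u^{2} e^{\frac{3 u}{2}} + 8 e^{\frac{3 u}{2}}} = f(u).

An antiderivative is F(u) = \frac{\left(6 u^{6} e^{\frac{3 u}{2}} + 36 u^{4} e^{\frac{3 u}{2}} + 72 u^{2} e^{\frac{3 u}{2}} - 4 e^{\frac{3 u}{2}} \log{\left(2 u^{2} + \frac{1}{2} \right)} + 48 e^{\frac{3 u}{2}} - 1\right) e^{- \frac{3 u}{2}}}{4}.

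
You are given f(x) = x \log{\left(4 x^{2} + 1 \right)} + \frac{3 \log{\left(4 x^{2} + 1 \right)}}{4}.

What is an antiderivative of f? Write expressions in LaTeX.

Integrate term by term and add the pieces.
Check: d/dx[\frac{4 x^{2} \log{\left(4 x^{2} + 1 \right)} - 4 x^{2} + 6 x \log{\left(4 x^{2} + 1 \right)} - 12 x + \log{\left(x^{2} + \frac{1}{4} \right)} + 6 \operatorname{atan}{\left(2 x \right)}}{8}] = x \log{\left(4 x^{2} + 1 \right)} + \frac{3 \log{\left(4 x^{2} + 1 \right)}}{4} = f(x).

An antiderivative is F(x) = \frac{4 x^{2} \log{\left(4 x^{2} + 1 \right)} - 4 x^{2} + 6 x \log{\left(4 x^{2} + 1 \right)} - 12 x + \log{\left(x^{2} + \frac{1}{4} \right)} + 6 \operatorname{atan}{\left(2 x \right)}}{8}.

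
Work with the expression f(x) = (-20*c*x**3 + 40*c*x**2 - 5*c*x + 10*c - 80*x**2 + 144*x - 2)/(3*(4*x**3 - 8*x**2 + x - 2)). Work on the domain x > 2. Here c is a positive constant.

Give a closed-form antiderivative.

Whatever form F(x) takes, F'(x) = f(x) is non-negotiable.
Check: d/dx[(-5*c*x - 2*log(3*x/2 - 3) - 9*log(4*x**2 + 1))/3] = (-20*c*x**3 + 40*c*x**2 - 5*c*x + 10*c - 80*x**2 + 144*x - 2)/(12*x**3 - 24*x**2 + 3*x - 6), which equals f(x).

An antiderivative is F(x) = (-5*c*x - 2*log(3*x/2 - 3) - 9*log(4*x**2 + 1))/3.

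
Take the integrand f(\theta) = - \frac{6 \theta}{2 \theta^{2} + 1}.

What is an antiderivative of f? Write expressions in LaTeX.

f matches the chain-rule pattern g'(h)*h' with inner function h(\theta) = 2 \theta^{2} + 1; substituting u = h(\theta) collapses the integral.
Check: d/d\theta[- \frac{3 \log{\left(2 \theta^{2} + 1 \right)}}{2}] = - \frac{6 \theta}{2 \theta^{2} + 1} = f(\theta).

An antiderivative is F(\theta) = - \frac{3 \log{\left(2 \theta^{2} + 1 \right)}}{2}.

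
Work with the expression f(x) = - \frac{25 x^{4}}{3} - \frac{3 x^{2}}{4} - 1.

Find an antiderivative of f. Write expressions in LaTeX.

An antiderivative is F(x) = \frac{- 20 x^{5} - 3 x^{3} - 12 x + 12}{12}.

The integrand splits into summands that can be handled one at a time.
Check: d/dx[\frac{- 20 x^{5} - 3 x^{3} - 12 x + 12}{12}] = - \frac{25 x^{4}}{3} - \frac{3 x^{2}}{4} - 1 = f(x).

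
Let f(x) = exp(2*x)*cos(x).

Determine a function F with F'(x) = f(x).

An antiderivative is F(x) = exp(2*x)*sin(x)/5 + 2*exp(2*x)*cos(x)/5.

Check any antiderivative F(x) by computing F'(x) and comparing it with f(x).
Check: d/dx[exp(2*x)*sin(x)/5 + 2*exp(2*x)*cos(x)/5] = exp(2*x)*cos(x) = f(x).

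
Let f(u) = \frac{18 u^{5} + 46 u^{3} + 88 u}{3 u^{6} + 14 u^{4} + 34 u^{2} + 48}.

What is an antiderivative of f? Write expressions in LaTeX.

Any candidate F(u) must reproduce f(u) exactly when differentiated.
Check: d/du[\frac{4 \log{\left(\frac{u^{2}}{2} + \frac{4}{3} \right)} + \log{\left(\frac{u^{4}}{2} + u^{2} + 3 \right)}}{2}] = \frac{18 u^{5} + 46 u^{3} + 88 u}{3 u^{6} + 14 u^{4} + 34 u^{2} + 48} = f(u).

An antiderivative is F(u) = \frac{4 \log{\left(\frac{u^{2}}{2} + \frac{4}{3} \right)} + \log{\left(\frac{u^{4}}{2} + u^{2} + 3 \right)}}{2}.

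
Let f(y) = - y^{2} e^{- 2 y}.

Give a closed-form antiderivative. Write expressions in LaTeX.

Recognize the product-rule pattern: f = u'v + uv' with u = \frac{y^{2}}{2} + \frac{y}{2} + \frac{1}{4}, v = e^{- 2 y}, so integration by parts undoes it.
Check: d/dy[\frac{\left(2 y^{2} + 2 y + 1\right) e^{- 2 y}}{4}] = - y^{2} e^{- 2 y} = f(y).

An antiderivative is F(y) = \frac{\left(2 y^{2} + 2 y + 1\right) e^{- 2 y}}{4}.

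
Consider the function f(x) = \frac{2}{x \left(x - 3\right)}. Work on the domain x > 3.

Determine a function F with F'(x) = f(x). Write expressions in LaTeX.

The denominator factors as x \left(x - 3\right); partial fractions split f into directly integrable pieces: \frac{2}{3 \left(x - 3\right)} - \frac{2}{3 x}.
Check: d/dx[- \frac{2 \log{\left(x \right)}}{3} + \frac{2 \log{\left(x - 3 \right)}}{3}] = \frac{2}{x^{2} - 3 x}, which equals f(x).

An antiderivative is F(x) = - \frac{2 \log{\left(x \right)}}{3} + \frac{2 \log{\left(x - 3 \right)}}{3}.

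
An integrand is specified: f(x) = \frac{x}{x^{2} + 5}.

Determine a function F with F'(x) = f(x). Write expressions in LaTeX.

An antiderivative is F(x) = \frac{\log{\left(x^{2} + 5 \right)}}{2}.

f matches the chain-rule pattern g'(h)*h' with inner function h(x) = x^{2} + 5; substituting u = h(x) collapses the integral.
Check: d/dx[\frac{\log{\left(x^{2} + 5 \right)}}{2}] = \frac{x}{x^{2} + 5} = f(x).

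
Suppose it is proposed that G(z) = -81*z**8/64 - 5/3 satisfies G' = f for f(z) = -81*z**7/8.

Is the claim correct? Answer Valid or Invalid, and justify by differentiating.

Valid. The derivative of G reproduces f.

d/dz[G] = -81*z**7/8
This equals f(z) exactly, so the claim holds.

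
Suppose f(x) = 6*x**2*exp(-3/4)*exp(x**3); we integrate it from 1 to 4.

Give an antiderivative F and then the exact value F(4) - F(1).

The substitution u = x**3 - 3/4 works: f is exactly (dF/du)*(du/dx) for that inner function.
F(x) = 2*exp(-3/4)*exp(x**3) is an antiderivative of f.
Check: d/dx[2*exp(-3/4)*exp(x**3)] = 6*x**2*exp(-3/4)*exp(x**3) = f(x).
F(4) = 2*exp(253/4); F(1) = 2*exp(1/4).
Integral = F(4) - F(1) = -2*exp(1/4) + 2*exp(253/4).

Antiderivative: F(x) = 2*exp(-3/4)*exp(x**3); value = -2*exp(1/4) + 2*exp(253/4)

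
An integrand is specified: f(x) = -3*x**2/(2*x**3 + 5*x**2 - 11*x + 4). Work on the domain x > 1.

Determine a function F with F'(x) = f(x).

The denominator factors as (x - 1)*(x + 4)*(2*x - 1); partial fractions split f into directly integrable pieces: 1/(3*(2*x - 1)) - 16/(15*(x + 4)) - 3/(5*(x - 1)).
Check: d/dx[(-18*log(x - 1) + 5*log(x - 1/2) - 32*log(x + 4))/30] = -3*x**2/(2*x**3 + 5*x**2 - 11*x + 4) = f(x).

An antiderivative is F(x) = (-18*log(x - 1) + 5*log(x - 1/2) - 32*log(x + 4))/30.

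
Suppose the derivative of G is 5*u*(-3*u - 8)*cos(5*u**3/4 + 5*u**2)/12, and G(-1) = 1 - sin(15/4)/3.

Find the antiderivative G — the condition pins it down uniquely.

The substitution w = 5*u**3/4 + 5*u**2 works: G'(u) is exactly (dG/dw)*(dw/du) for that inner function.
A general antiderivative is -sin(5*u**3/4 + 5*u**2)/3 + C.
The condition gives C = 1 - sin(15/4)/3 - (-sin(15/4)/3) = 1.
So G(u) = -(sin(5*u**3/4 + 5*u**2) - 3)/3.
Check: d/du[-(sin(5*u**3/4 + 5*u**2) - 3)/3] = -5*u**2*cos(5*u**3/4 + 5*u**2)/4 - 10*u*cos(5*u**3/4 + 5*u**2)/3, which equals G'(u).

G(u) = -(sin(5*u**3/4 + 5*u**2) - 3)/3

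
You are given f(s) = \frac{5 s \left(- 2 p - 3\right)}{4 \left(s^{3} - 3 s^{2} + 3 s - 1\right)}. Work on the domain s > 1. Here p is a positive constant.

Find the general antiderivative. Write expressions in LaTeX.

F(s) = \frac{5 s^{2} \left(2 p + 3\right)}{8 \left(s - 1\right)^{2}} + C

Recognize the product-rule pattern: f = u'v + uv' with u = - \frac{5}{4 \left(s - 1\right)^{2}}, v = - p s^{2} - \frac{3 s^{2}}{2}, so integration by parts undoes it.
Check: d/ds[\frac{5 s^{2} \left(2 p + 3\right)}{8 \left(s - 1\right)^{2}}] = \frac{- 10 p s - 15 s}{4 s^{3} - 12 s^{2} + 12 s - 4}, which equals f(s).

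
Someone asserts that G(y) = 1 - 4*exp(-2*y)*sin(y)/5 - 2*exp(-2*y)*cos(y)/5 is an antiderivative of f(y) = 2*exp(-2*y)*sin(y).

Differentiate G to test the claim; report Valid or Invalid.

Valid - the claim checks out under differentiation.

d/dy[G] = 2*exp(-2*y)*sin(y)
This equals f(y) exactly, so the claim holds.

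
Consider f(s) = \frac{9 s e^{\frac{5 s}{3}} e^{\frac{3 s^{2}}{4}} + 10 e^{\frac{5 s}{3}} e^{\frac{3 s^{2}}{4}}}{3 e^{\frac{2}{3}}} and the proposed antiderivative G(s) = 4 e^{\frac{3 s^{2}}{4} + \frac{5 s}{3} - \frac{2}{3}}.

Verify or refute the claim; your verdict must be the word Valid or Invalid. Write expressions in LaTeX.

d/ds[G] = \frac{6 s e^{\frac{5 s}{3}} e^{\frac{3 s^{2}}{4}}}{e^{\frac{2}{3}}} + \frac{20 e^{\frac{5 s}{3}} e^{\frac{3 s^{2}}{4}}}{3 e^{\frac{2}{3}}}
d/ds[G] - f(s) = \frac{9 s e^{\frac{5 s}{3}} e^{\frac{3 s^{2}}{4}} + 10 e^{\frac{5 s}{3}} e^{\frac{3 s^{2}}{4}}}{3 e^{\frac{2}{3}}} != 0.

Invalid: d/ds[G] - f = \frac{9 s e^{\frac{5 s}{3}} e^{\frac{3 s^{2}}{4}} + 10 e^{\frac{5 s}{3}} e^{\frac{3 s^{2}}{4}}}{3 e^{\frac{2}{3}}}, which is not 0.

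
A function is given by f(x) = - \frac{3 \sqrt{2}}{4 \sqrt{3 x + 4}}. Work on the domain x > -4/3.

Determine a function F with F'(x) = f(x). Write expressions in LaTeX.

An antiderivative is F(x) = - \sqrt{\frac{3 x}{2} + 2}.

Since d/dx undoes antidifferentiation here, F'(x) = f(x) is required of F(x).
Check: d/dx[- \sqrt{\frac{3 x}{2} + 2}] = - \frac{3 \sqrt{2}}{4 \sqrt{3 x + 4}} = f(x).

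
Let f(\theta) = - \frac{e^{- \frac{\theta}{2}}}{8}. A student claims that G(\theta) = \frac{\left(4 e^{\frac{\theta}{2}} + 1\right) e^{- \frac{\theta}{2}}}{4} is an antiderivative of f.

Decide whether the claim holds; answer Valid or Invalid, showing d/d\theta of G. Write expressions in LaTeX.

Valid. The derivative of G reproduces f.

d/d\theta[G] = - \frac{e^{- \frac{\theta}{2}}}{8}
This equals f(\theta) exactly, so the claim holds.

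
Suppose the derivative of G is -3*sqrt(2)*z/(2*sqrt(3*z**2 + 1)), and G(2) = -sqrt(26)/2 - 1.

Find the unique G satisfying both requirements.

The substitution u = 3*z**2/2 + 1/2 works: G'(z) is exactly (dG/du)*(du/dz) for that inner function.
A general antiderivative is -sqrt(3*z**2/2 + 1/2) + C.
The condition gives C = -sqrt(26)/2 - 1 - (-sqrt(26)/2) = -1.
So G(z) = -sqrt(3*z**2/2 + 1/2) - 1.
Check: d/dz[-sqrt(3*z**2/2 + 1/2) - 1] = -3*sqrt(2)*z/(2*sqrt(3*z**2 + 1)) = G'(z).

G(z) = -sqrt(3*z**2/2 + 1/2) - 1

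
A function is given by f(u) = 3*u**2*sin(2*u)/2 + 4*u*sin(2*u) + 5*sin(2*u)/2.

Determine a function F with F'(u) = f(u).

Integrate term by term and add the pieces.
Check: d/du[-3*u**2*cos(2*u)/4 + 3*u*sin(2*u)/4 - 2*u*cos(2*u) + sin(2*u) - 7*cos(2*u)/8] = 3*u**2*sin(2*u)/2 + 4*u*sin(2*u) + 5*sin(2*u)/2 = f(u).

An antiderivative is F(u) = -3*u**2*cos(2*u)/4 + 3*u*sin(2*u)/4 - 2*u*cos(2*u) + sin(2*u) - 7*cos(2*u)/8.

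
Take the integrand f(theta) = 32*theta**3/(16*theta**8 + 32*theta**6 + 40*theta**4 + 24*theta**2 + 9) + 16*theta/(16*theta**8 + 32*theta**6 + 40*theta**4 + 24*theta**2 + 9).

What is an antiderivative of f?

An antiderivative is F(theta) = -1/(2*theta**4 + 2*theta**2 + 3/2).

f matches the chain-rule pattern g'(h)*h' with inner function h(theta) = 2*theta**4 + 2*theta**2 + 3/2; substituting u = h(theta) collapses the integral.
Check: d/dtheta[-1/(2*theta**4 + 2*theta**2 + 3/2)] = (32*theta**3 + 16*theta)/(16*theta**8 + 32*theta**6 + 40*theta**4 + 24*theta**2 + 9), which equals f(theta).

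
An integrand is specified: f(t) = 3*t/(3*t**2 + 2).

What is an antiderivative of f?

f matches the chain-rule pattern g'(h)*h' with inner function h(t) = 2*t**2 + 4/3; substituting u = h(t) collapses the integral.
Check: d/dt[log(2*t**2 + 4/3)/2] = 3*t/(3*t**2 + 2) = f(t).

An antiderivative is F(t) = log(2*t**2 + 4/3)/2.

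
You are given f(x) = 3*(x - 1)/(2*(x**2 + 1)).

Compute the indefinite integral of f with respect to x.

F(x) = 3*log(x**2 + 1)/4 - 3*atan(x)/2 + C

An antiderivative F(x) passes only if d/dx[F] lands on f(x) exactly.
Check: d/dx[3*log(x**2 + 1)/4 - 3*atan(x)/2] = (3*x - 3)/(2*x**2 + 2), which equals f(x).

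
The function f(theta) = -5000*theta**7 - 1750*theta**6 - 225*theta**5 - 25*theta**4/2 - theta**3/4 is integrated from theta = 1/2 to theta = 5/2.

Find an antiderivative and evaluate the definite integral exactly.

Antiderivative: F(theta) = -(5*theta**2 + theta/2)**4; value = -1115659

The substitution u = 5*theta**2 + theta/2 works: f is exactly (dF/du)*(du/dtheta) for that inner function.
F(theta) = -(5*theta**2 + theta/2)**4 is an antiderivative of f.
Check: d/dtheta[-(5*theta**2 + theta/2)**4] = -5000*theta**7 - 1750*theta**6 - 225*theta**5 - 25*theta**4/2 - theta**3/4 = f(theta).
F(5/2) = -17850625/16; F(1/2) = -81/16.
Integral = F(5/2) - F(1/2) = -1115659.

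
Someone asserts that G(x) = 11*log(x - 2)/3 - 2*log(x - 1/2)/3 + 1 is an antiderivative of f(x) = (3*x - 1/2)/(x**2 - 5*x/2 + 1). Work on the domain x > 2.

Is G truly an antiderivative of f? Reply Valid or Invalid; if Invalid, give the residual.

Valid - the claim checks out under differentiation.

d/dx[G] = (6*x - 1)/(2*x**2 - 5*x + 2)
This equals f(x) exactly, so the claim holds.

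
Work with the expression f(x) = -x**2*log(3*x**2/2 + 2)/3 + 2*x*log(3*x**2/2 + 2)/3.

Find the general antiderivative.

F(x) = (6*x**3 + 9*x**2*(3 - x)*log(3*x**2/2 + 2) - 27*x**2 - 24*x + 36*log(x**2 + 4/3) + 16*sqrt(3)*atan(sqrt(3)*x/2))/81 + C

The integrand splits into summands that can be handled one at a time.
Check: d/dx[(6*x**3 + 9*x**2*(3 - x)*log(3*x**2/2 + 2) - 27*x**2 - 24*x + 36*log(x**2 + 4/3) + 16*sqrt(3)*atan(sqrt(3)*x/2))/81] = -x**2*log(3*x**2/2 + 2)/3 + 2*x*log(3*x**2/2 + 2)/3 = f(x).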